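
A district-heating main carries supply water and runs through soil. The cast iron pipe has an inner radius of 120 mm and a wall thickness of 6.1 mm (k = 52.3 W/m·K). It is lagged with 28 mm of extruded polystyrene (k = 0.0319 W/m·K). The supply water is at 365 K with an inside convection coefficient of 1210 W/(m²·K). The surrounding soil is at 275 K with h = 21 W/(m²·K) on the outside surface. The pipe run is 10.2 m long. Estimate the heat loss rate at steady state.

Per-layer cylindrical resistances, series-summed:
R_inner film = 1/(h_i·2πr₁L) = 1/(1210×2π×0.12×10.2) = 1.075×10^-4 K/W
R_cast iron pipe wall = ln(126.1/120)/(2π×52.3×10.2) = 1.479×10^-5 K/W
R_extruded polystyrene = ln(154.1/126.1)/(2π×0.0319×10.2) = 0.09808 K/W
R_outer film = 1/(h_o·2πr_oL) = 1/(21×2π×0.1541×10.2) = 0.004822 K/W
R_total = 0.103 K/W
Q = ΔT/R_total = 90/0.103

Q ≈ 874 W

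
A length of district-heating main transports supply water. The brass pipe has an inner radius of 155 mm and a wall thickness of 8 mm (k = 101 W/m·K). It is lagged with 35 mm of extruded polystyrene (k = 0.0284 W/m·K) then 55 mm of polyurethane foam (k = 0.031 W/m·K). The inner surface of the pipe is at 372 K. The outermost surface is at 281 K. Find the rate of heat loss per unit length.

q′ ≈ 38.7 W/m

Cylindrical conduction, so R = ln(r₂/r₁)/(2πkL) per layer, in series:
R_brass pipe wall = ln(163/155)/(2π×101×1) = 7.93×10^-5 K/W
R_extruded polystyrene = ln(198/163)/(2π×0.0284×1) = 1.09 K/W
R_polyurethane foam = ln(253/198)/(2π×0.031×1) = 1.258 K/W
R_total = 2.349 K/W
Q = ΔT/R_total = 91/2.349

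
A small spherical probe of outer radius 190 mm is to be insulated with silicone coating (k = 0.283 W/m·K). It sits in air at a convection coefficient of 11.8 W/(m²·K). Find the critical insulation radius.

For a sphere r_cr = 2k/h = 2×0.283/11.8
r_cr = 48 mm; since the bare radius (190 mm) is above r_cr, any added insulation will reduce heat loss.

r_cr ≈ 48 mm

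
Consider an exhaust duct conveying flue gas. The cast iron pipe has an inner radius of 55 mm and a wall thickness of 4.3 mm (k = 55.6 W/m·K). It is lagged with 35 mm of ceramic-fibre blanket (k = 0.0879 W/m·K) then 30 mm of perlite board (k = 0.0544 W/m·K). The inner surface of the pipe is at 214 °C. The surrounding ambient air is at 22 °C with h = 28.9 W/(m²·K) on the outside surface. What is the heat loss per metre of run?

q′ ≈ 113 W/m

Radial resistances (cylindrical: R_cond = ln(r_o/r_i)/(2πkL), R_conv = 1/(h·2πrL)):
R_cast iron pipe wall = ln(59.3/55)/(2π×55.6×1) = 2.155×10^-4 K/W
R_ceramic-fibre blanket = ln(94.3/59.3)/(2π×0.0879×1) = 0.8399 K/W
R_perlite board = ln(124.3/94.3)/(2π×0.0544×1) = 0.8081 K/W
R_outer film = 1/(h_o·2πr_oL) = 1/(28.9×2π×0.1243×1) = 0.0443 K/W
R_total = 1.693 K/W
Q = ΔT/R_total = 192/1.693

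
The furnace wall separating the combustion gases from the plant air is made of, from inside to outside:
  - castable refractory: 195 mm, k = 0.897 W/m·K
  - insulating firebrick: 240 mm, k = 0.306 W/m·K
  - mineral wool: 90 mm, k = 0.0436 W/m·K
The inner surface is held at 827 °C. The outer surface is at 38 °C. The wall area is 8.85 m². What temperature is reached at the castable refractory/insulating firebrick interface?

T ≈ 771 °C

Using the resistance-network approach (series):
R_castable refractory = L/(kA) = 0.195/(0.897×8.85) = 0.02456 K/W
R_insulating firebrick = L/(kA) = 0.24/(0.306×8.85) = 0.08862 K/W
R_mineral wool = L/(kA) = 0.09/(0.0436×8.85) = 0.2332 K/W
R_total = 0.3464 K/W;  Q = ΔT/R_total = 789/0.3464 = 2278 W
T_interface = T_inner − Q·ΣR(inner→interface) = 827 − 2280×0.02456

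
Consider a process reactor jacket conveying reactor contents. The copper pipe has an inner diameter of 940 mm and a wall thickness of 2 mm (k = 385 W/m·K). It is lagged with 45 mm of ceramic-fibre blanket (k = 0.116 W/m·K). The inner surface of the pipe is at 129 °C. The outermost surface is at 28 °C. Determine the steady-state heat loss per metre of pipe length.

Radial resistances (cylindrical: R_cond = ln(r_o/r_i)/(2πkL), R_conv = 1/(h·2πrL)):
R_copper pipe wall = ln(472/470)/(2π×385×1) = 1.755×10^-6 K/W
R_ceramic-fibre blanket = ln(517/472)/(2π×0.116×1) = 0.1249 K/W
R_total = 0.1249 K/W
Q = ΔT/R_total = 101/0.1249

q′ ≈ 808 W/m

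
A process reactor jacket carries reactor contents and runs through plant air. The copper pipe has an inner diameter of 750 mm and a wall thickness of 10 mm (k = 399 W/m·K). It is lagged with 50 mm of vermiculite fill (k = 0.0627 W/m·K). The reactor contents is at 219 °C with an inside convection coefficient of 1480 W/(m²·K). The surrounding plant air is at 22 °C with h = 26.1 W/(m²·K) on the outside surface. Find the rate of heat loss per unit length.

q′ ≈ 608 W/m

Cylindrical conduction, so R = ln(r₂/r₁)/(2πkL) per layer, in series:
R_inner film = 1/(h_i·2πr₁L) = 1/(1480×2π×0.375×1) = 2.868×10^-4 K/W
R_copper pipe wall = ln(385/375)/(2π×399×1) = 1.05×10^-5 K/W
R_vermiculite fill = ln(435/385)/(2π×0.0627×1) = 0.3099 K/W
R_outer film = 1/(h_o·2πr_oL) = 1/(26.1×2π×0.435×1) = 0.01402 K/W
R_total = 0.3243 K/W
Q = ΔT/R_total = 197/0.3243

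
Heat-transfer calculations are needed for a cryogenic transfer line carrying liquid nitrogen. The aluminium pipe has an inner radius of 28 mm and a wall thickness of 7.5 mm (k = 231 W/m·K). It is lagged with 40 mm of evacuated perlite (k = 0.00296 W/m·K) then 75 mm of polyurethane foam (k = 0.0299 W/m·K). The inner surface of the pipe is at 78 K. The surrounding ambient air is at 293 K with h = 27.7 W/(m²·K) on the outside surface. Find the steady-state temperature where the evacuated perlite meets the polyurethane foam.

T ≈ 275 K

For a radial system each layer contributes R = ln(r_out/r_in)/(2πkL); films add R = 1/(hA).
R_aluminium pipe wall = ln(35.5/28)/(2π×231×1) = 1.635×10^-4 K/W
R_evacuated perlite = ln(75.5/35.5)/(2π×0.00296×1) = 40.57 K/W
R_polyurethane foam = ln(150.5/75.5)/(2π×0.0299×1) = 3.672 K/W
R_outer film = 1/(h_o·2πr_oL) = 1/(27.7×2π×0.1505×1) = 0.03818 K/W
R_total = 44.28 K/W
Q = ΔT/R_total = 215/44.28
Q = 4.86 W/m
T_interface = T_inner + Q·ΣR(inner→interface) = 78 + 4.86×40.57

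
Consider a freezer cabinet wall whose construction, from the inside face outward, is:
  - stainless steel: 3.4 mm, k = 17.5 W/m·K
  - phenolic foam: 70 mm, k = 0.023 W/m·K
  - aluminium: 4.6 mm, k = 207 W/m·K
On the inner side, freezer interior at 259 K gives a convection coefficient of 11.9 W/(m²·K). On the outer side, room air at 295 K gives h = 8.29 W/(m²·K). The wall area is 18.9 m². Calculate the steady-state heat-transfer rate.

Q ≈ 209 W

Thermal resistances in series:
R_inner film = 1/(h_i·A) = 1/(11.9×18.9) = 0.004446 K/W
R_stainless steel = L/(kA) = 0.0034/(17.5×18.9) = 1.028×10^-5 K/W
R_phenolic foam = L/(kA) = 0.07/(0.023×18.9) = 0.161 K/W
R_aluminium = L/(kA) = 0.0046/(207×18.9) = 1.176×10^-6 K/W
R_outer film = 1/(h_o·A) = 1/(8.29×18.9) = 0.006382 K/W
R_total = 0.1719 K/W
Q = ΔT / R_total = 36 / 0.1719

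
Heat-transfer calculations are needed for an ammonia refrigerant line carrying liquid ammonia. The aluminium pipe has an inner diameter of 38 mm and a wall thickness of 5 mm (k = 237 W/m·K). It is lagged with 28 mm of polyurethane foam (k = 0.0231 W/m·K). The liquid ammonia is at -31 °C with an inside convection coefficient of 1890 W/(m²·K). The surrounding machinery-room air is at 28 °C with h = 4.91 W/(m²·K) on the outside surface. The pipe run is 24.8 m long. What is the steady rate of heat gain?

Treating each annulus and film as a series resistance:
R_inner film = 1/(h_i·2πr₁L) = 1/(1890×2π×0.019×24.8) = 1.787×10^-4 K/W
R_aluminium pipe wall = ln(24/19)/(2π×237×24.8) = 6.326×10^-6 K/W
R_polyurethane foam = ln(52/24)/(2π×0.0231×24.8) = 0.2148 K/W
R_outer film = 1/(h_o·2πr_oL) = 1/(4.91×2π×0.052×24.8) = 0.02514 K/W
R_total = 0.2401 K/W
Q = ΔT/R_total = 59/0.2401

Q ≈ 246 W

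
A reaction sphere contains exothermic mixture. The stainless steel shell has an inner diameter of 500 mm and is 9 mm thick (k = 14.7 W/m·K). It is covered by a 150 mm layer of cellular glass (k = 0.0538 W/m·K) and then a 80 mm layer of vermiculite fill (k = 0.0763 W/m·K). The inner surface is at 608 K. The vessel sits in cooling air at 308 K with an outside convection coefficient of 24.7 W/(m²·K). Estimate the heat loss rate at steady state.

Spherical conduction: R = (1/r_in − 1/r_out)/(4πk) per layer; series-sum.
R_stainless steel shell = (1/0.25 − 1/0.259)/(4π×14.7) = 7.524×10^-4 K/W
R_cellular glass = (1/0.259 − 1/0.409)/(4π×0.0538) = 2.094 K/W
R_vermiculite fill = (1/0.409 − 1/0.489)/(4π×0.0763) = 0.4172 K/W
R_outer film = 1/(h·4πr_o²) = 1/(24.7×4π×0.489²) = 0.01347 K/W
R_total = 2.526 K/W
Q = ΔT/R_total = 300/2.526

Q ≈ 119 W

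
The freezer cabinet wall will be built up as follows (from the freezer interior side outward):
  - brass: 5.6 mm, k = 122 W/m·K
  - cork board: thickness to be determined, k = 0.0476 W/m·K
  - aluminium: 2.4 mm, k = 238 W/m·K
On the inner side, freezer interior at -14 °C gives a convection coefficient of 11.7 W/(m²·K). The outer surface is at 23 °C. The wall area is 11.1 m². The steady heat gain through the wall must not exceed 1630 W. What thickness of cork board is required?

L ≈ 7.92 mm

Using the resistance-network approach (series):
R_inner film = 1/(h_i·A) = 1/(11.7×11.1) = 0.0077 K/W
R_brass = L/(kA) = 0.0056/(122×11.1) = 4.135×10^-6 K/W
R_aluminium = L/(kA) = 0.0024/(238×11.1) = 9.085×10^-7 K/W
Sum of the known resistances R_other = 0.007705 K/W
Required total resistance R_tot = ΔT/Q_allow = 37/1630 = 0.0227 K/W
R_cork board = R_tot − R_other = 0.01499 K/W
L = R·k·A = 0.01499×0.0476×11.1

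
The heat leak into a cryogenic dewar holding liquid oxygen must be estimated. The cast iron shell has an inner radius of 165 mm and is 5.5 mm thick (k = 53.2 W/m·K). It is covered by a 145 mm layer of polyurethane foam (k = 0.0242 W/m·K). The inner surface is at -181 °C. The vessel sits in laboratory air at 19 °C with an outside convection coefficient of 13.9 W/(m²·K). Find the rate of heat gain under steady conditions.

Q ≈ 22.4 W

For a spherical shell R = (1/r₁ − 1/r₂)/(4πk); film R = 1/(h·4πr²). In series:
R_cast iron shell = (1/0.165 − 1/0.1705)/(4π×53.2) = 2.924×10^-4 K/W
R_polyurethane foam = (1/0.1705 − 1/0.3155)/(4π×0.0242) = 8.864 K/W
R_outer film = 1/(h·4πr_o²) = 1/(13.9×4π×0.3155²) = 0.05751 K/W
R_total = 8.922 K/W
Q = ΔT/R_total = 200/8.922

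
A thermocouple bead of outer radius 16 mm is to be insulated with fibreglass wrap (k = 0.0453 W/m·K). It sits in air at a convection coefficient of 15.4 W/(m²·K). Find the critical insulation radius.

r_cr ≈ 5.88 mm

For a sphere r_cr = 2k/h = 2×0.0453/15.4
r_cr = 5.88 mm; since the bare radius (16 mm) is above r_cr, any added insulation will reduce heat loss.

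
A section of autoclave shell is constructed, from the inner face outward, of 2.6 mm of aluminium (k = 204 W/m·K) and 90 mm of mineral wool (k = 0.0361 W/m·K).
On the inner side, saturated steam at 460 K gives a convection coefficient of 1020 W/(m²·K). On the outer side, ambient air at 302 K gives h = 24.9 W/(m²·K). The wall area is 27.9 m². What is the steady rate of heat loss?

Using the resistance-network approach (series):
R_inner film = 1/(h_i·A) = 1/(1020×27.9) = 3.514×10^-5 K/W
R_aluminium = L/(kA) = 0.0026/(204×27.9) = 4.568×10^-7 K/W
R_mineral wool = L/(kA) = 0.09/(0.0361×27.9) = 0.08936 K/W
R_outer film = 1/(h_o·A) = 1/(24.9×27.9) = 0.001439 K/W
R_total = 0.09083 K/W
Q = ΔT / R_total = 158 / 0.09083

Q ≈ 1740 W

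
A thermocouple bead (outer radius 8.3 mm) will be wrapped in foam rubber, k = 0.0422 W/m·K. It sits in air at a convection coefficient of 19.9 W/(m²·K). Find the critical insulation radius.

For a sphere r_cr = 2k/h = 2×0.0422/19.9
r_cr = 4.24 mm; since the bare radius (8.3 mm) is above r_cr, any added insulation will reduce heat loss.

r_cr ≈ 4.24 mm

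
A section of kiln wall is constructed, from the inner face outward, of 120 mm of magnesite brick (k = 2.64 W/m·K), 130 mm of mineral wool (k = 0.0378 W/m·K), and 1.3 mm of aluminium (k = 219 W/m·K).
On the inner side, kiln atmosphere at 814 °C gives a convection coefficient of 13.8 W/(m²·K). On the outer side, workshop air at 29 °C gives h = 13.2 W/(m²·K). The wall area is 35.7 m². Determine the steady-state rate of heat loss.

Treating each layer as a thermal resistance in series:
R_inner film = 1/(h_i·A) = 1/(13.8×35.7) = 0.00203 K/W
R_magnesite brick = L/(kA) = 0.12/(2.64×35.7) = 0.001273 K/W
R_mineral wool = L/(kA) = 0.13/(0.0378×35.7) = 0.09633 K/W
R_aluminium = L/(kA) = 0.0013/(219×35.7) = 1.663×10^-7 K/W
R_outer film = 1/(h_o·A) = 1/(13.2×35.7) = 0.002122 K/W
R_total = 0.1018 K/W
Q = ΔT / R_total = 785 / 0.1018

Q ≈ 7710 W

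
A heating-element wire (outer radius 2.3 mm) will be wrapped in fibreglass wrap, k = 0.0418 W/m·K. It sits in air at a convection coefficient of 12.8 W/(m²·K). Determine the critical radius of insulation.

r_cr ≈ 3.27 mm

For a cylinder r_cr = k/h = 0.0418/12.8
r_cr = 3.27 mm; since the bare radius (2.3 mm) is below r_cr, adding a thin layer of insulation will *increase* heat loss.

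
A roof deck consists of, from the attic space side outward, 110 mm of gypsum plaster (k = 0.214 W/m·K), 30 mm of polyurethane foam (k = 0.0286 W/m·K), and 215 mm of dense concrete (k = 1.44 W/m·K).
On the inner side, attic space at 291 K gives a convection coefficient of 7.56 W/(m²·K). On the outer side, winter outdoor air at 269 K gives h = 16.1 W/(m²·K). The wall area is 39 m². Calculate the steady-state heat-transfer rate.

Q ≈ 450 W

Series thermal resistances:
R_inner film = 1/(h_i·A) = 1/(7.56×39) = 0.003392 K/W
R_gypsum plaster = L/(kA) = 0.11/(0.214×39) = 0.01318 K/W
R_polyurethane foam = L/(kA) = 0.03/(0.0286×39) = 0.0269 K/W
R_dense concrete = L/(kA) = 0.215/(1.44×39) = 0.003828 K/W
R_outer film = 1/(h_o·A) = 1/(16.1×39) = 0.001593 K/W
R_total = 0.04889 K/W
Q = ΔT / R_total = 22 / 0.04889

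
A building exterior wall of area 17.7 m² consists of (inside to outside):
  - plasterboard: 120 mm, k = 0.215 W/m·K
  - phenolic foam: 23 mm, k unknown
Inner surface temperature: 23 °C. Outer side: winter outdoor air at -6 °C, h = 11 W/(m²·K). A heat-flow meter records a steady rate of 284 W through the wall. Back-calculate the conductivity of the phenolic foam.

Using the resistance-network approach (series):
R_plasterboard = L/(kA) = 0.12/(0.215×17.7) = 0.03153 K/W
R_outer film = 1/(h_o·A) = 1/(11×17.7) = 0.005136 K/W
Sum of known resistances R_other = 0.03667 K/W
Total R = ΔT/Q = 29/284 = 0.1021 K/W
R_phenolic foam = R_total − R_other = 0.06544 K/W
k = L/(R·A) = 0.023/(0.06544×17.7)

k ≈ 0.0199 W/(m·K)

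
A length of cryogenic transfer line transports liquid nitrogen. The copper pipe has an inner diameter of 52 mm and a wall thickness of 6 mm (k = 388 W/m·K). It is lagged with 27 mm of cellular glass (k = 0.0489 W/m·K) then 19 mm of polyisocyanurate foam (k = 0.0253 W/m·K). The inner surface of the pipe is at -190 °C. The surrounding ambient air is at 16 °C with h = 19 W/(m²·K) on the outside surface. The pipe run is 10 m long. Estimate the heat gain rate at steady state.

Cylindrical conduction, so R = ln(r₂/r₁)/(2πkL) per layer, in series:
R_copper pipe wall = ln(32/26)/(2π×388×10) = 8.517×10^-6 K/W
R_cellular glass = ln(59/32)/(2π×0.0489×10) = 0.1991 K/W
R_polyisocyanurate foam = ln(78/59)/(2π×0.0253×10) = 0.1756 K/W
R_outer film = 1/(h_o·2πr_oL) = 1/(19×2π×0.078×10) = 0.01074 K/W
R_total = 0.3855 K/W
Q = ΔT/R_total = 206/0.3855

Q ≈ 534 W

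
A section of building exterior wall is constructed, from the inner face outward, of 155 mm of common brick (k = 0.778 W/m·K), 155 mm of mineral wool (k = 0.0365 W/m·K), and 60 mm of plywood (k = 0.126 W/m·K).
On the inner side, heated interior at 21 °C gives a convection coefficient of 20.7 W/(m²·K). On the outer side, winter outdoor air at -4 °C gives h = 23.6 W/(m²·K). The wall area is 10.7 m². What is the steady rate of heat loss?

Model the wall as resistances in series:
R_inner film = 1/(h_i·A) = 1/(20.7×10.7) = 0.004515 K/W
R_common brick = L/(kA) = 0.155/(0.778×10.7) = 0.01862 K/W
R_mineral wool = L/(kA) = 0.155/(0.0365×10.7) = 0.3969 K/W
R_plywood = L/(kA) = 0.06/(0.126×10.7) = 0.0445 K/W
R_outer film = 1/(h_o·A) = 1/(23.6×10.7) = 0.00396 K/W
R_total = 0.4685 K/W
Q = ΔT / R_total = 25 / 0.4685

Q ≈ 53.4 W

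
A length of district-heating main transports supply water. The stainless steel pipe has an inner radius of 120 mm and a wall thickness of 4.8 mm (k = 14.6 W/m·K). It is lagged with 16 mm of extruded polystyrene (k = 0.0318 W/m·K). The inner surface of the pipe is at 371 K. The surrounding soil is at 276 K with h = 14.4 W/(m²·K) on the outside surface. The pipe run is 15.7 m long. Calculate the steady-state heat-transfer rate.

Cylindrical conduction, so R = ln(r₂/r₁)/(2πkL) per layer, in series:
R_stainless steel pipe wall = ln(124.8/120)/(2π×14.6×15.7) = 2.723×10^-5 K/W
R_extruded polystyrene = ln(140.8/124.8)/(2π×0.0318×15.7) = 0.03845 K/W
R_outer film = 1/(h_o·2πr_oL) = 1/(14.4×2π×0.1408×15.7) = 0.005 K/W
R_total = 0.04348 K/W
Q = ΔT/R_total = 95/0.04348

Q ≈ 2180 W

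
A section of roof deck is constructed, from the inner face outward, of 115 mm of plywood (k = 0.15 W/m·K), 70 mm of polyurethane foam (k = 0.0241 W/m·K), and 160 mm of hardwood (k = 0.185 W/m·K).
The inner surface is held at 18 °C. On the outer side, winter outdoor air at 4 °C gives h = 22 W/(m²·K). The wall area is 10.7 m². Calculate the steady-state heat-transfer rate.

Model the wall as resistances in series:
R_plywood = L/(kA) = 0.115/(0.15×10.7) = 0.07165 K/W
R_polyurethane foam = L/(kA) = 0.07/(0.0241×10.7) = 0.2715 K/W
R_hardwood = L/(kA) = 0.16/(0.185×10.7) = 0.08083 K/W
R_outer film = 1/(h_o·A) = 1/(22×10.7) = 0.004248 K/W
R_total = 0.4282 K/W
Q = ΔT / R_total = 14 / 0.4282

Q ≈ 32.7 W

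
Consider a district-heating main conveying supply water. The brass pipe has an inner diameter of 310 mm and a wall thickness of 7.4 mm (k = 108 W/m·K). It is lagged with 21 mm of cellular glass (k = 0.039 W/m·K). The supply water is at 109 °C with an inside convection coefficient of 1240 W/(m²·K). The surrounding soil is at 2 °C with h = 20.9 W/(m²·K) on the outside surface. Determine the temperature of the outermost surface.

Radial resistances (cylindrical: R_cond = ln(r_o/r_i)/(2πkL), R_conv = 1/(h·2πrL)):
R_inner film = 1/(h_i·2πr₁L) = 1/(1240×2π×0.155×1) = 8.281×10^-4 K/W
R_brass pipe wall = ln(162.4/155)/(2π×108×1) = 6.873×10^-5 K/W
R_cellular glass = ln(183.4/162.4)/(2π×0.039×1) = 0.4963 K/W
R_outer film = 1/(h_o·2πr_oL) = 1/(20.9×2π×0.1834×1) = 0.04152 K/W
R_total = 0.5387 K/W
Q = ΔT/R_total = 107/0.5387
Q = 199 W/m
T_interface = T_inner − Q·ΣR(inner→interface) = 109 − 199×0.4972

T ≈ 10.2 °C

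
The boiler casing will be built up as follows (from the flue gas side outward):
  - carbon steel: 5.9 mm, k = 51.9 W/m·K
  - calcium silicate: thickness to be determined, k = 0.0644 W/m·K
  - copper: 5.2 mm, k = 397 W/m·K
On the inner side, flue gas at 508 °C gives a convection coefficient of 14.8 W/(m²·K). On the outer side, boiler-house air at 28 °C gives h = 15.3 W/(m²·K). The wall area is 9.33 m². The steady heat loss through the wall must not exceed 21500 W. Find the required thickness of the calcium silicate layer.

L ≈ 4.85 mm

Using the resistance-network approach (series):
R_inner film = 1/(h_i·A) = 1/(14.8×9.33) = 0.007242 K/W
R_carbon steel = L/(kA) = 0.0059/(51.9×9.33) = 1.218×10^-5 K/W
R_copper = L/(kA) = 0.0052/(397×9.33) = 1.404×10^-6 K/W
R_outer film = 1/(h_o·A) = 1/(15.3×9.33) = 0.007005 K/W
Sum of the known resistances R_other = 0.01426 K/W
Required total resistance R_tot = ΔT/Q_allow = 480/21500 = 0.02233 K/W
R_calcium silicate = R_tot − R_other = 0.008065 K/W
L = R·k·A = 0.008065×0.0644×9.33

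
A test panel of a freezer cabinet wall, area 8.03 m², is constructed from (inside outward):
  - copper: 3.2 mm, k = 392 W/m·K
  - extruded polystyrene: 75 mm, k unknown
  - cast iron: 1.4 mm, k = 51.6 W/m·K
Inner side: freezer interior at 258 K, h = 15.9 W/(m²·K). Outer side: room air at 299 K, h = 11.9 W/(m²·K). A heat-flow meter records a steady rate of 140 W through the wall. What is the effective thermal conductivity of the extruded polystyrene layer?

Using the resistance-network approach (series):
R_inner film = 1/(h_i·A) = 1/(15.9×8.03) = 0.007832 K/W
R_copper = L/(kA) = 0.0032/(392×8.03) = 1.017×10^-6 K/W
R_cast iron = L/(kA) = 0.0014/(51.6×8.03) = 3.379×10^-6 K/W
R_outer film = 1/(h_o·A) = 1/(11.9×8.03) = 0.01046 K/W
Sum of known resistances R_other = 0.0183 K/W
Total R = ΔT/Q = 41/140 = 0.2929 K/W
R_extruded polystyrene = R_total − R_other = 0.2746 K/W
k = L/(R·A) = 0.075/(0.2746×8.03)

k ≈ 0.034 W/(m·K)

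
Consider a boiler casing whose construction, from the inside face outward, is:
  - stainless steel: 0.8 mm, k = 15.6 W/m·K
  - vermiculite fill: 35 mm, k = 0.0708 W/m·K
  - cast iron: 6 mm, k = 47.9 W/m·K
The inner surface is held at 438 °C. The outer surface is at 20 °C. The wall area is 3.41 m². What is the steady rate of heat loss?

Q ≈ 2880 W

Thermal resistances in series:
R_stainless steel = L/(kA) = 0.0008/(15.6×3.41) = 1.504×10^-5 K/W
R_vermiculite fill = L/(kA) = 0.035/(0.0708×3.41) = 0.145 K/W
R_cast iron = L/(kA) = 0.006/(47.9×3.41) = 3.673×10^-5 K/W
R_total = 0.145 K/W
Q = ΔT / R_total = 418 / 0.145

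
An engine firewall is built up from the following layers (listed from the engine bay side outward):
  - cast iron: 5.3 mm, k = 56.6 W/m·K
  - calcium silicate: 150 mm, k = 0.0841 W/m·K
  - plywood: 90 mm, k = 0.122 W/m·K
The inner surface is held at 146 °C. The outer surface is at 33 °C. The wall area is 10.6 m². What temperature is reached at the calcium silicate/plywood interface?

T ≈ 66.1 °C

Thermal resistances in series:
R_cast iron = L/(kA) = 0.0053/(56.6×10.6) = 8.834×10^-6 K/W
R_calcium silicate = L/(kA) = 0.15/(0.0841×10.6) = 0.1683 K/W
R_plywood = L/(kA) = 0.09/(0.122×10.6) = 0.06959 K/W
R_total = 0.2379 K/W;  Q = ΔT/R_total = 113/0.2379 = 475.1 W
T_interface = T_inner − Q·ΣR(inner→interface) = 146 − 475×0.1683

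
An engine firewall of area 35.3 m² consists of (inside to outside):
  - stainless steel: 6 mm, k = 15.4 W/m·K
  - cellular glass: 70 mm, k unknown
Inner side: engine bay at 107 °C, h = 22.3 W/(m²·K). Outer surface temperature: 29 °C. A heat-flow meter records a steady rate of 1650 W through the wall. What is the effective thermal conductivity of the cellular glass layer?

Thermal resistances in series:
R_inner film = 1/(h_i·A) = 1/(22.3×35.3) = 0.00127 K/W
R_stainless steel = L/(kA) = 0.006/(15.4×35.3) = 1.104×10^-5 K/W
Sum of known resistances R_other = 0.001281 K/W
Total R = ΔT/Q = 78/1650 = 0.04727 K/W
R_cellular glass = R_total − R_other = 0.04599 K/W
k = L/(R·A) = 0.07/(0.04599×35.3)

k ≈ 0.0431 W/(m·K)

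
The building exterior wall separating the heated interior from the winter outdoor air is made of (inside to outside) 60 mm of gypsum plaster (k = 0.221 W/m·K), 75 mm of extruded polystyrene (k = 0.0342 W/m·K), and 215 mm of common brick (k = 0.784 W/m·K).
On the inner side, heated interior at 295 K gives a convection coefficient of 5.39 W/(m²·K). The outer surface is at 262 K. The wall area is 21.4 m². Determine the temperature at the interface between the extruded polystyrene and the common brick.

T ≈ 265 K

Model the wall as resistances in series:
R_inner film = 1/(h_i·A) = 1/(5.39×21.4) = 0.00867 K/W
R_gypsum plaster = L/(kA) = 0.06/(0.221×21.4) = 0.01269 K/W
R_extruded polystyrene = L/(kA) = 0.075/(0.0342×21.4) = 0.1025 K/W
R_common brick = L/(kA) = 0.215/(0.784×21.4) = 0.01281 K/W
R_total = 0.1366 K/W;  Q = ΔT/R_total = 33/0.1366 = 241.5 W
T_interface = T_inner − Q·ΣR(inner→interface) = 295 − 241×0.1238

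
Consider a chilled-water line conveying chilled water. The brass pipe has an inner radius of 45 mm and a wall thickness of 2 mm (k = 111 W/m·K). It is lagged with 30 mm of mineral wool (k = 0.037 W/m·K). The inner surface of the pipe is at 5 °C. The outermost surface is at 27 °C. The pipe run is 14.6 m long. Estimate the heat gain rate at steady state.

Radial resistances (cylindrical: R_cond = ln(r_o/r_i)/(2πkL), R_conv = 1/(h·2πrL)):
R_brass pipe wall = ln(47/45)/(2π×111×14.6) = 4.271×10^-6 K/W
R_mineral wool = ln(77/47)/(2π×0.037×14.6) = 0.1454 K/W
R_total = 0.1454 K/W
Q = ΔT/R_total = 22/0.1454

Q ≈ 151 W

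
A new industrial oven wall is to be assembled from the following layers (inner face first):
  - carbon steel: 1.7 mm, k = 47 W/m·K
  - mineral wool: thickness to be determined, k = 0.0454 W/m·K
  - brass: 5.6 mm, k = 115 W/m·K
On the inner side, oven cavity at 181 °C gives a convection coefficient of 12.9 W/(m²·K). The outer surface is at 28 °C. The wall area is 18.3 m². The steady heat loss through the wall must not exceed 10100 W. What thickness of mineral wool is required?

L ≈ 9.06 mm

Thermal resistances in series:
R_inner film = 1/(h_i·A) = 1/(12.9×18.3) = 0.004236 K/W
R_carbon steel = L/(kA) = 0.0017/(47×18.3) = 1.977×10^-6 K/W
R_brass = L/(kA) = 0.0056/(115×18.3) = 2.661×10^-6 K/W
Sum of the known resistances R_other = 0.004241 K/W
Required total resistance R_tot = ΔT/Q_allow = 153/10100 = 0.01515 K/W
R_mineral wool = R_tot − R_other = 0.01091 K/W
L = R·k·A = 0.01091×0.0454×18.3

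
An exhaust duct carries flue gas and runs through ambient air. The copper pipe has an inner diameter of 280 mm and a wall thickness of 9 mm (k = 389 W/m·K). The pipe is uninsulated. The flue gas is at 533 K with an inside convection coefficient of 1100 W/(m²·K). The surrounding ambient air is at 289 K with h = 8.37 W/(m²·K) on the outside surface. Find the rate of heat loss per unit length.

Cylindrical conduction, so R = ln(r₂/r₁)/(2πkL) per layer, in series:
R_inner film = 1/(h_i·2πr₁L) = 1/(1100×2π×0.14×1) = 0.001033 K/W
R_copper pipe wall = ln(149/140)/(2π×389×1) = 2.549×10^-5 K/W
R_outer film = 1/(h_o·2πr_oL) = 1/(8.37×2π×0.149×1) = 0.1276 K/W
R_total = 0.1287 K/W
Q = ΔT/R_total = 244/0.1287

q′ ≈ 1900 W/m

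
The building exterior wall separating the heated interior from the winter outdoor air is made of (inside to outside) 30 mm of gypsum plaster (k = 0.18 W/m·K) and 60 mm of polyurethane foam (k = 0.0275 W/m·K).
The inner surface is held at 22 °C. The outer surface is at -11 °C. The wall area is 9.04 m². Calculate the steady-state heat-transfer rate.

Treating each layer as a thermal resistance in series:
R_gypsum plaster = L/(kA) = 0.03/(0.18×9.04) = 0.01844 K/W
R_polyurethane foam = L/(kA) = 0.06/(0.0275×9.04) = 0.2414 K/W
R_total = 0.2598 K/W
Q = ΔT / R_total = 33 / 0.2598

Q ≈ 127 W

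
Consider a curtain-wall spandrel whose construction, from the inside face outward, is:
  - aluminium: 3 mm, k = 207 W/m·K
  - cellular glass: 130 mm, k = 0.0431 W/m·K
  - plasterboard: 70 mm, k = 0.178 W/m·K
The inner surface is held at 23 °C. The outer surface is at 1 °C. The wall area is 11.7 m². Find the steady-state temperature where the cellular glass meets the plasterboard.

T ≈ 3.54 °C

Model the wall as resistances in series:
R_aluminium = L/(kA) = 0.003/(207×11.7) = 1.239×10^-6 K/W
R_cellular glass = L/(kA) = 0.13/(0.0431×11.7) = 0.2578 K/W
R_plasterboard = L/(kA) = 0.07/(0.178×11.7) = 0.03361 K/W
R_total = 0.2914 K/W;  Q = ΔT/R_total = 22/0.2914 = 75.49 W
T_interface = T_inner − Q·ΣR(inner→interface) = 23 − 75.5×0.2578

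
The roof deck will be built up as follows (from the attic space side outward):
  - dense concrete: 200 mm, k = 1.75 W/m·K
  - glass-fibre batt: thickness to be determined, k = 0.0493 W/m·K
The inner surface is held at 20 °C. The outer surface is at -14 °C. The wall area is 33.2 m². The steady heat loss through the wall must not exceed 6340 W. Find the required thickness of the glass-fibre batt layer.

L ≈ 3.14 mm

Treating each layer as a thermal resistance in series:
R_dense concrete = L/(kA) = 0.2/(1.75×33.2) = 0.003442 K/W
Sum of the known resistances R_other = 0.003442 K/W
Required total resistance R_tot = ΔT/Q_allow = 34/6340 = 0.005363 K/W
R_glass-fibre batt = R_tot − R_other = 0.00192 K/W
L = R·k·A = 0.00192×0.0493×33.2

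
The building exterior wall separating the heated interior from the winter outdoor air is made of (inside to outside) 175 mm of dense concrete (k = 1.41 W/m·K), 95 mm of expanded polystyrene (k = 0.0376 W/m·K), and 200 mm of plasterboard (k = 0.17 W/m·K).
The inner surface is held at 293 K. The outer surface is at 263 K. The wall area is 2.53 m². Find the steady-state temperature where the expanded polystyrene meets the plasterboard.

Treating each layer as a thermal resistance in series:
R_dense concrete = L/(kA) = 0.175/(1.41×2.53) = 0.04906 K/W
R_expanded polystyrene = L/(kA) = 0.095/(0.0376×2.53) = 0.9987 K/W
R_plasterboard = L/(kA) = 0.2/(0.17×2.53) = 0.465 K/W
R_total = 1.513 K/W;  Q = ΔT/R_total = 30/1.513 = 19.83 W
T_interface = T_inner − Q·ΣR(inner→interface) = 293 − 19.8×1.048

T ≈ 272 K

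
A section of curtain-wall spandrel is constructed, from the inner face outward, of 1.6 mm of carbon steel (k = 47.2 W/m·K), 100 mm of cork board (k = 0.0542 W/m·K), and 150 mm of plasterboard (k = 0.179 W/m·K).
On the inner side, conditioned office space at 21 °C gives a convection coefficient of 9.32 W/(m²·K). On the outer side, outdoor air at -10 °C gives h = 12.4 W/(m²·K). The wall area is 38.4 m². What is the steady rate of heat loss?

Treating each layer as a thermal resistance in series:
R_inner film = 1/(h_i·A) = 1/(9.32×38.4) = 0.002794 K/W
R_carbon steel = L/(kA) = 0.0016/(47.2×38.4) = 8.828×10^-7 K/W
R_cork board = L/(kA) = 0.1/(0.0542×38.4) = 0.04805 K/W
R_plasterboard = L/(kA) = 0.15/(0.179×38.4) = 0.02182 K/W
R_outer film = 1/(h_o·A) = 1/(12.4×38.4) = 0.0021 K/W
R_total = 0.07477 K/W
Q = ΔT / R_total = 31 / 0.07477

Q ≈ 415 W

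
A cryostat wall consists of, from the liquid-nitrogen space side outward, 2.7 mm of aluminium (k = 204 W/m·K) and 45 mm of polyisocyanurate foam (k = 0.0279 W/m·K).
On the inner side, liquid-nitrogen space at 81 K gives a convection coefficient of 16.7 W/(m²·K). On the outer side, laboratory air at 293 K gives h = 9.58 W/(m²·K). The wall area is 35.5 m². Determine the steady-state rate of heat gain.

Series thermal resistances:
R_inner film = 1/(h_i·A) = 1/(16.7×35.5) = 0.001687 K/W
R_aluminium = L/(kA) = 0.0027/(204×35.5) = 3.728×10^-7 K/W
R_polyisocyanurate foam = L/(kA) = 0.045/(0.0279×35.5) = 0.04543 K/W
R_outer film = 1/(h_o·A) = 1/(9.58×35.5) = 0.00294 K/W
R_total = 0.05006 K/W
Q = ΔT / R_total = 212 / 0.05006

Q ≈ 4230 W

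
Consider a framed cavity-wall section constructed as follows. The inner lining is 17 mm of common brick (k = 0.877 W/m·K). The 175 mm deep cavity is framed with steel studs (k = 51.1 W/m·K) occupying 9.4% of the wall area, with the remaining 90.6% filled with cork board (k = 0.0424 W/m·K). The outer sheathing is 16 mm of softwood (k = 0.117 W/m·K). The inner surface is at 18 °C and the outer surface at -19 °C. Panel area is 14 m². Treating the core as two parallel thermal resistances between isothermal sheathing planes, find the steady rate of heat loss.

Sheathing layers in series; stud and cavity paths in parallel between them.
R_inner = 0.017/(0.877×14) = 0.001385 K/W
R_stud  = 0.175/(51.1×0.094×14) = 0.002602 K/W
R_cav   = 0.175/(0.0424×0.906×14) = 0.3254 K/W
1/R_core = 1/R_stud + 1/R_cav → R_core = 0.002582 K/W
R_outer = 0.016/(0.117×14) = 0.009768 K/W
R_total = 0.01373 K/W
Q = ΔT/R_total = 37/0.01373

Q ≈ 2690 W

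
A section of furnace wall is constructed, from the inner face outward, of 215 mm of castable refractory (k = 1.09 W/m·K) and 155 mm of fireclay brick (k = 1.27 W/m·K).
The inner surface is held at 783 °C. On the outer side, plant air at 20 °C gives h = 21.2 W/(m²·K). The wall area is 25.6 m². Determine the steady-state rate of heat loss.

Using the resistance-network approach (series):
R_castable refractory = L/(kA) = 0.215/(1.09×25.6) = 0.007705 K/W
R_fireclay brick = L/(kA) = 0.155/(1.27×25.6) = 0.004767 K/W
R_outer film = 1/(h_o·A) = 1/(21.2×25.6) = 0.001843 K/W
R_total = 0.01432 K/W
Q = ΔT / R_total = 763 / 0.01432

Q ≈ 53300 W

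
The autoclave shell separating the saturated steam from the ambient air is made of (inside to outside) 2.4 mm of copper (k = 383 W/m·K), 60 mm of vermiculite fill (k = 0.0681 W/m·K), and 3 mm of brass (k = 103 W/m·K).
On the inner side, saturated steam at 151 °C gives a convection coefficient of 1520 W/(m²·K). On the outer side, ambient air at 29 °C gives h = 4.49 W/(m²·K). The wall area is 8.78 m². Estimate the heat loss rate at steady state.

Series thermal resistances:
R_inner film = 1/(h_i·A) = 1/(1520×8.78) = 7.493×10^-5 K/W
R_copper = L/(kA) = 0.0024/(383×8.78) = 7.137×10^-7 K/W
R_vermiculite fill = L/(kA) = 0.06/(0.0681×8.78) = 0.1003 K/W
R_brass = L/(kA) = 0.003/(103×8.78) = 3.317×10^-6 K/W
R_outer film = 1/(h_o·A) = 1/(4.49×8.78) = 0.02537 K/W
R_total = 0.1258 K/W
Q = ΔT / R_total = 122 / 0.1258

Q ≈ 970 W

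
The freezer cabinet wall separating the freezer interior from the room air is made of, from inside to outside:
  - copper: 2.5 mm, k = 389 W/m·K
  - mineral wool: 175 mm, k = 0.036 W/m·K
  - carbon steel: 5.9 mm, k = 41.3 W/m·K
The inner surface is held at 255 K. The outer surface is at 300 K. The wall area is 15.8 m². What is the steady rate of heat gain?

Q ≈ 146 W

Treating each layer as a thermal resistance in series:
R_copper = L/(kA) = 0.0025/(389×15.8) = 4.068×10^-7 K/W
R_mineral wool = L/(kA) = 0.175/(0.036×15.8) = 0.3077 K/W
R_carbon steel = L/(kA) = 0.0059/(41.3×15.8) = 9.042×10^-6 K/W
R_total = 0.3077 K/W
Q = ΔT / R_total = 45 / 0.3077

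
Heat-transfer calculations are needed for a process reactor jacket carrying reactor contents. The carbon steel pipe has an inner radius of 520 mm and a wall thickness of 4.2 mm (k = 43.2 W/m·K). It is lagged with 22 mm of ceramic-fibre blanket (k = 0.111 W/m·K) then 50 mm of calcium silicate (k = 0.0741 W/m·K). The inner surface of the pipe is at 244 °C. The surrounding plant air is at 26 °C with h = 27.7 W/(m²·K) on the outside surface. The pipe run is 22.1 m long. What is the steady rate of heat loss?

Treating each annulus and film as a series resistance:
R_carbon steel pipe wall = ln(524.2/520)/(2π×43.2×22.1) = 1.341×10^-6 K/W
R_ceramic-fibre blanket = ln(546.2/524.2)/(2π×0.111×22.1) = 0.002667 K/W
R_calcium silicate = ln(596.2/546.2)/(2π×0.0741×22.1) = 0.008513 K/W
R_outer film = 1/(h_o·2πr_oL) = 1/(27.7×2π×0.5962×22.1) = 4.361×10^-4 K/W
R_total = 0.01162 K/W
Q = ΔT/R_total = 218/0.01162

Q ≈ 18800 W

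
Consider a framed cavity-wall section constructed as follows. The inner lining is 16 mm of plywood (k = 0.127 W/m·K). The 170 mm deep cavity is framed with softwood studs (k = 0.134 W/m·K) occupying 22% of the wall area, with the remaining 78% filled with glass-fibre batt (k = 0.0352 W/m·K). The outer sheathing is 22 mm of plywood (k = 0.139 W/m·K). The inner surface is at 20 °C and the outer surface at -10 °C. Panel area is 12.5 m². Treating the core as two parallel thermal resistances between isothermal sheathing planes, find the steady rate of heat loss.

Q ≈ 115 W

Sheathing layers in series; stud and cavity paths in parallel between them.
R_inner = 0.016/(0.127×12.5) = 0.01008 K/W
R_stud  = 0.17/(0.134×0.22×12.5) = 0.4613 K/W
R_cav   = 0.17/(0.0352×0.78×12.5) = 0.4953 K/W
1/R_core = 1/R_stud + 1/R_cav → R_core = 0.2389 K/W
R_outer = 0.022/(0.139×12.5) = 0.01266 K/W
R_total = 0.2616 K/W
Q = ΔT/R_total = 30/0.2616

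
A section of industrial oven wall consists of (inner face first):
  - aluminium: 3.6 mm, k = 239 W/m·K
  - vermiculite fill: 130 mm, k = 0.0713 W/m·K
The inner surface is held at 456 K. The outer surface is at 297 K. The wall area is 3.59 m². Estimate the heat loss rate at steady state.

Q ≈ 313 W

Treating each layer as a thermal resistance in series:
R_aluminium = L/(kA) = 0.0036/(239×3.59) = 4.196×10^-6 K/W
R_vermiculite fill = L/(kA) = 0.13/(0.0713×3.59) = 0.5079 K/W
R_total = 0.5079 K/W
Q = ΔT / R_total = 159 / 0.5079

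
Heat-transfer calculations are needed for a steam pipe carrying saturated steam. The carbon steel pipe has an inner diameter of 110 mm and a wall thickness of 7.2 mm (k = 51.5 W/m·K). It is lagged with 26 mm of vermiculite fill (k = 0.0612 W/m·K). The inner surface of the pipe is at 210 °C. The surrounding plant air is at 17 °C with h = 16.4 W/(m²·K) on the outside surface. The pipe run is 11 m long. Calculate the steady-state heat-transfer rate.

Q ≈ 2080 W

Treating each annulus and film as a series resistance:
R_carbon steel pipe wall = ln(62.2/55)/(2π×51.5×11) = 3.456×10^-5 K/W
R_vermiculite fill = ln(88.2/62.2)/(2π×0.0612×11) = 0.08257 K/W
R_outer film = 1/(h_o·2πr_oL) = 1/(16.4×2π×0.0882×11) = 0.01 K/W
R_total = 0.09261 K/W
Q = ΔT/R_total = 193/0.09261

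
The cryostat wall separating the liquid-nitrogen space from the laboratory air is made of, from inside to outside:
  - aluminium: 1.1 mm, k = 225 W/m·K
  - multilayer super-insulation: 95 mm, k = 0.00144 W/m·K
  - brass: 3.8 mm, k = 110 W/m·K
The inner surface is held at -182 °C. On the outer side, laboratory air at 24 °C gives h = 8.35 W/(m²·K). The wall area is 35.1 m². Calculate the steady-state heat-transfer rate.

Series thermal resistances:
R_aluminium = L/(kA) = 0.0011/(225×35.1) = 1.393×10^-7 K/W
R_multilayer super-insulation = L/(kA) = 0.095/(0.00144×35.1) = 1.88 K/W
R_brass = L/(kA) = 0.0038/(110×35.1) = 9.842×10^-7 K/W
R_outer film = 1/(h_o·A) = 1/(8.35×35.1) = 0.003412 K/W
R_total = 1.883 K/W
Q = ΔT / R_total = 206 / 1.883

Q ≈ 109 W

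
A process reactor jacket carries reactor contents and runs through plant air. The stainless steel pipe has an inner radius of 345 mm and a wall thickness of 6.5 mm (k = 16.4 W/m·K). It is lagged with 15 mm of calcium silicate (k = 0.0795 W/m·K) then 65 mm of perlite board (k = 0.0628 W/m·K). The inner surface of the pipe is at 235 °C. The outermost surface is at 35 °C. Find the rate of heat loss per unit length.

Cylindrical conduction, so R = ln(r₂/r₁)/(2πkL) per layer, in series:
R_stainless steel pipe wall = ln(351.5/345)/(2π×16.4×1) = 1.811×10^-4 K/W
R_calcium silicate = ln(366.5/351.5)/(2π×0.0795×1) = 0.08366 K/W
R_perlite board = ln(431.5/366.5)/(2π×0.0628×1) = 0.4138 K/W
R_total = 0.4976 K/W
Q = ΔT/R_total = 200/0.4976

q′ ≈ 402 W/m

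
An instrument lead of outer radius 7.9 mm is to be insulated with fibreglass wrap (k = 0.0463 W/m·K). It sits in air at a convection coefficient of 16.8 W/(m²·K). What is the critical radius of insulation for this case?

For a cylinder r_cr = k/h = 0.0463/16.8
r_cr = 2.76 mm; since the bare radius (7.9 mm) is above r_cr, any added insulation will reduce heat loss.

r_cr ≈ 2.76 mm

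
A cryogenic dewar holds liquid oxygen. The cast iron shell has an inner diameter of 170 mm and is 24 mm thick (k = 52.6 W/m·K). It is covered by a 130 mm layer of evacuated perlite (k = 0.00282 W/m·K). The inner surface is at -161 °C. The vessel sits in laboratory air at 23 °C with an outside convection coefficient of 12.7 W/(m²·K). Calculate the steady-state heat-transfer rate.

Each spherical layer contributes R = (1/r_i − 1/r_o)/(4πk):
R_cast iron shell = (1/0.085 − 1/0.109)/(4π×52.6) = 0.003919 K/W
R_evacuated perlite = (1/0.109 − 1/0.239)/(4π×0.00282) = 140.8 K/W
R_outer film = 1/(h·4πr_o²) = 1/(12.7×4π×0.239²) = 0.1097 K/W
R_total = 140.9 K/W
Q = ΔT/R_total = 184/140.9

Q ≈ 1.31 W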